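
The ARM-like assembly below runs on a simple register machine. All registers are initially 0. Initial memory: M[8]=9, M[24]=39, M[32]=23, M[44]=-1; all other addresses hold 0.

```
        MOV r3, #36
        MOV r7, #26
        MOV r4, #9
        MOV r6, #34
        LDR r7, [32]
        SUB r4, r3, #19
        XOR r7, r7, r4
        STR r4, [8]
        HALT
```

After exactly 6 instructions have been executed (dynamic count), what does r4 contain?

r3=36
r7=26
r4=9
r6=34
r7=M[32]=23
r4=36-19=17
After step 6: r4 = 17.

17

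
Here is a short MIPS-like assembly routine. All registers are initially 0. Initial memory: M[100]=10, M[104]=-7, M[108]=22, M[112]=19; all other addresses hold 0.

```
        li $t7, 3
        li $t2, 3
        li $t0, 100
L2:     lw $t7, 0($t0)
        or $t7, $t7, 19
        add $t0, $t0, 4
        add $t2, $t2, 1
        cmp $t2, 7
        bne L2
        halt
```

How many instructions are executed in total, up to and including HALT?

after li $t7, 3: $t7=3
after li $t2, 3: $t2=3
after li $t0, 100: $t0=100
after lw $t7, 0($t0): $t7=M[100]=10
after or $t7, $t7, 19: $t7=10|19=27
after add $t0, $t0, 4: $t0=100+4=104
after add $t2, $t2, 1: $t2=3+1=4
cmp $t2, 7  (cmp 4,7)
bne L2: taken
after lw $t7, 0($t0): $t7=M[104]=-7
after or $t7, $t7, 19: $t7=(-7)|19=-5
after add $t0, $t0, 4: $t0=104+4=108
after add $t2, $t2, 1: $t2=4+1=5
cmp $t2, 7  (cmp 5,7)
bne L2: taken
after lw $t7, 0($t0): $t7=M[108]=22
after or $t7, $t7, 19: $t7=22|19=23
after add $t0, $t0, 4: $t0=108+4=112
after add $t2, $t2, 1: $t2=5+1=6
cmp $t2, 7  (cmp 6,7)
bne L2: taken
after lw $t7, 0($t0): $t7=M[112]=19
after or $t7, $t7, 19: $t7=19|19=19
after add $t0, $t0, 4: $t0=112+4=116
after add $t2, $t2, 1: $t2=6+1=7
cmp $t2, 7  (cmp 7,7)
bne L2: not taken
halt.
Total executed instructions: 28.

28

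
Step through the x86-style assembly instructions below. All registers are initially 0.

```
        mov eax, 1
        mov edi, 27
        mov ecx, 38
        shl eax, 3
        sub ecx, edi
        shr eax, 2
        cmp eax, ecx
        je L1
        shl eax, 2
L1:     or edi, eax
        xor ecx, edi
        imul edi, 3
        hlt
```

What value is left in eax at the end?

8

after mov eax, 1: eax=1
after mov edi, 27: edi=27
after mov ecx, 38: ecx=38
after shl eax, 3: eax=1<<3=8
after sub ecx, edi: ecx=38-27=11
after shr eax, 2: eax=8>>2=2
cmp eax, ecx  (cmp 2,11)
je L1: not taken
after shl eax, 2: eax=2<<2=8
after or edi, eax: edi=27|8=27
after xor ecx, edi: ecx=11^27=16
after imul edi, 3: edi=27*3=81
halt.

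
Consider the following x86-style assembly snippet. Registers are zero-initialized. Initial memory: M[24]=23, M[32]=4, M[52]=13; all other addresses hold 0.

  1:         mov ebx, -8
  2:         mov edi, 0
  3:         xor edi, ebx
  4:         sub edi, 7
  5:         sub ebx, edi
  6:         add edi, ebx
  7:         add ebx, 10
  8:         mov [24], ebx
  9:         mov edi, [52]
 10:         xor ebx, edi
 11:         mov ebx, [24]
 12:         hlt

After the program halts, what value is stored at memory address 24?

17

mov ebx, -8 → ebx=-8
mov edi, 0 → edi=0
xor edi, ebx → edi=0^(-8)=-8
sub edi, 7 → edi=(-8)-7=-15
sub ebx, edi → ebx=(-8)-(-15)=7
add edi, ebx → edi=(-15)+7=-8
add ebx, 10 → ebx=7+10=17
mov [24], ebx → M[24]=17
mov edi, [52] → edi=M[52]=13
xor ebx, edi → ebx=17^13=28
mov ebx, [24] → ebx=M[24]=17
halt.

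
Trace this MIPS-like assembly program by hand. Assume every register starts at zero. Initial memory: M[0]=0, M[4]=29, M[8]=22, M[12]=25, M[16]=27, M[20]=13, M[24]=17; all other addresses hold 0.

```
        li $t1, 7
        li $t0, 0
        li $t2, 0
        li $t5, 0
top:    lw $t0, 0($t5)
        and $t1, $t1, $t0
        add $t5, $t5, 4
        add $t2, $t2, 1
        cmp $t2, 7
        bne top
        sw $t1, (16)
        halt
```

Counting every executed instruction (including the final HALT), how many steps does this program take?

48

li $t1, 7 → $t1=7
li $t0, 0 → $t0=0
li $t2, 0 → $t2=0
li $t5, 0 → $t5=0
lw $t0, 0($t5) → $t0=M[0]=0
and $t1, $t1, $t0 → $t1=7&0=0
add $t5, $t5, 4 → $t5=0+4=4
add $t2, $t2, 1 → $t2=0+1=1
cmp $t2, 7  (cmp 1,7)
bne top: taken
lw $t0, 0($t5) → $t0=M[4]=29
and $t1, $t1, $t0 → $t1=0&29=0
add $t5, $t5, 4 → $t5=4+4=8
add $t2, $t2, 1 → $t2=1+1=2
cmp $t2, 7  (cmp 2,7)
bne top: taken
lw $t0, 0($t5) → $t0=M[8]=22
and $t1, $t1, $t0 → $t1=0&22=0
add $t5, $t5, 4 → $t5=8+4=12
add $t2, $t2, 1 → $t2=2+1=3
cmp $t2, 7  (cmp 3,7)
bne top: taken
lw $t0, 0($t5) → $t0=M[12]=25
and $t1, $t1, $t0 → $t1=0&25=0
add $t5, $t5, 4 → $t5=12+4=16
add $t2, $t2, 1 → $t2=3+1=4
cmp $t2, 7  (cmp 4,7)
bne top: taken
lw $t0, 0($t5) → $t0=M[16]=27
and $t1, $t1, $t0 → $t1=0&27=0
add $t5, $t5, 4 → $t5=16+4=20
add $t2, $t2, 1 → $t2=4+1=5
cmp $t2, 7  (cmp 5,7)
bne top: taken
lw $t0, 0($t5) → $t0=M[20]=13
and $t1, $t1, $t0 → $t1=0&13=0
add $t5, $t5, 4 → $t5=20+4=24
add $t2, $t2, 1 → $t2=5+1=6
cmp $t2, 7  (cmp 6,7)
bne top: taken
lw $t0, 0($t5) → $t0=M[24]=17
and $t1, $t1, $t0 → $t1=0&17=0
add $t5, $t5, 4 → $t5=24+4=28
add $t2, $t2, 1 → $t2=6+1=7
cmp $t2, 7  (cmp 7,7)
bne top: not taken
sw $t1, (16) → M[16]=0
halt.
Total executed instructions: 48.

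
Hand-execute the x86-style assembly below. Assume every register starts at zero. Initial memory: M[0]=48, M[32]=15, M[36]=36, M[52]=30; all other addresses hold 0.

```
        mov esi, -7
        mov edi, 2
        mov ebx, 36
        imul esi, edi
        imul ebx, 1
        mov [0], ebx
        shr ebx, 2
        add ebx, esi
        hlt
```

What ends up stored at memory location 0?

36

esi=-7
edi=2
ebx=36
esi=(-7)*2=-14
ebx=36*1=36
mov [0], ebx → M[0]=36
ebx=36>>2=9
ebx=9+(-14)=-5
halt.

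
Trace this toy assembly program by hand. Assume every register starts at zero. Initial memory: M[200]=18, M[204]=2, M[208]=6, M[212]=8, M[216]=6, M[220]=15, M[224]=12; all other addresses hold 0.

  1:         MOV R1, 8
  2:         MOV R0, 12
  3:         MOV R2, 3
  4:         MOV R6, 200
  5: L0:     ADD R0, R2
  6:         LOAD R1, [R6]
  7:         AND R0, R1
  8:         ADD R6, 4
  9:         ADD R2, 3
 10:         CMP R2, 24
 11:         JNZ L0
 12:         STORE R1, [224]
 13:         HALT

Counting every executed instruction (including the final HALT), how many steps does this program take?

55

R1=8
R0=12
R2=3
R6=200
R0=12+3=15
R1=M[200]=18
R0=15&18=2
R6=200+4=204
R2=3+3=6
CMP R2, 24  (cmp 6,24)
JNZ L0: taken
R0=2+6=8
R1=M[204]=2
R0=8&2=0
R6=204+4=208
R2=6+3=9
CMP R2, 24  (cmp 9,24)
JNZ L0: taken
R0=0+9=9
R1=M[208]=6
R0=9&6=0
R6=208+4=212
R2=9+3=12
CMP R2, 24  (cmp 12,24)
JNZ L0: taken
R0=0+12=12
R1=M[212]=8
R0=12&8=8
R6=212+4=216
R2=12+3=15
CMP R2, 24  (cmp 15,24)
JNZ L0: taken
R0=8+15=23
R1=M[216]=6
R0=23&6=6
R6=216+4=220
R2=15+3=18
CMP R2, 24  (cmp 18,24)
JNZ L0: taken
R0=6+18=24
R1=M[220]=15
R0=24&15=8
R6=220+4=224
R2=18+3=21
CMP R2, 24  (cmp 21,24)
JNZ L0: taken
R0=8+21=29
R1=M[224]=12
R0=29&12=12
R6=224+4=228
R2=21+3=24
CMP R2, 24  (cmp 24,24)
JNZ L0: not taken
STORE R1, [224] → M[224]=12
halt.
Total executed instructions: 55.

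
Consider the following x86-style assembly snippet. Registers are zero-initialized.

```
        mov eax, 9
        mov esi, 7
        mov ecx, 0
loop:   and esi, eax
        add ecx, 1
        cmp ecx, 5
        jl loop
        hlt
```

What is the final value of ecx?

mov eax, 9 → eax=9
mov esi, 7 → esi=7
mov ecx, 0 → ecx=0
and esi, eax → esi=7&9=1
add ecx, 1 → ecx=0+1=1
cmp ecx, 5  (cmp 1,5)
jl loop: taken
and esi, eax → esi=1&9=1
add ecx, 1 → ecx=1+1=2
cmp ecx, 5  (cmp 2,5)
jl loop: taken
and esi, eax → esi=1&9=1
add ecx, 1 → ecx=2+1=3
cmp ecx, 5  (cmp 3,5)
jl loop: taken
and esi, eax → esi=1&9=1
add ecx, 1 → ecx=3+1=4
cmp ecx, 5  (cmp 4,5)
jl loop: taken
and esi, eax → esi=1&9=1
add ecx, 1 → ecx=4+1=5
cmp ecx, 5  (cmp 5,5)
jl loop: not taken
halt.

5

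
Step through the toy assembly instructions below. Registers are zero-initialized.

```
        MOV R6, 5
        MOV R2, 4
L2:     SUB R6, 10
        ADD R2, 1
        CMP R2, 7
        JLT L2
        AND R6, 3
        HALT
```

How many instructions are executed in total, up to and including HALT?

after MOV R6, 5: R6=5
after MOV R2, 4: R2=4
after SUB R6, 10: R6=5-10=-5
after ADD R2, 1: R2=4+1=5
CMP R2, 7  (cmp 5,7)
JLT L2: taken
after SUB R6, 10: R6=(-5)-10=-15
after ADD R2, 1: R2=5+1=6
CMP R2, 7  (cmp 6,7)
JLT L2: taken
after SUB R6, 10: R6=(-15)-10=-25
after ADD R2, 1: R2=6+1=7
CMP R2, 7  (cmp 7,7)
JLT L2: not taken
after AND R6, 3: R6=(-25)&3=3
halt.
Total executed instructions: 16.

16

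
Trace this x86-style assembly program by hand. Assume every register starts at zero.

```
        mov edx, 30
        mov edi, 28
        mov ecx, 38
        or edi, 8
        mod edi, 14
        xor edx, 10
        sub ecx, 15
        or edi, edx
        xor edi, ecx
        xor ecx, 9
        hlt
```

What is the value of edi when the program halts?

after mov edx, 30: edx=30
after mov edi, 28: edi=28
after mov ecx, 38: ecx=38
after or edi, 8: edi=28|8=28
after mod edi, 14: edi=28%14=0
after xor edx, 10: edx=30^10=20
after sub ecx, 15: ecx=38-15=23
after or edi, edx: edi=0|20=20
after xor edi, ecx: edi=20^23=3
after xor ecx, 9: ecx=23^9=30
halt.

3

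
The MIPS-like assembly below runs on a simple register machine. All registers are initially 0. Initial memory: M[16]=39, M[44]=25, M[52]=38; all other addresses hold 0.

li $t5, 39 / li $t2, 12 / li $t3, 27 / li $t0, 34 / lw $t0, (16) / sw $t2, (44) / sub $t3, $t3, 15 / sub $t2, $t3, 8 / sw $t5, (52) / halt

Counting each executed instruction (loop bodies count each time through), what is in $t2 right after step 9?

4

li $t5, 39 → $t5=39
li $t2, 12 → $t2=12
li $t3, 27 → $t3=27
li $t0, 34 → $t0=34
lw $t0, (16) → $t0=M[16]=39
sw $t2, (44) → M[44]=12
sub $t3, $t3, 15 → $t3=27-15=12
sub $t2, $t3, 8 → $t2=12-8=4
sw $t5, (52) → M[52]=39
After step 9: $t2 = 4.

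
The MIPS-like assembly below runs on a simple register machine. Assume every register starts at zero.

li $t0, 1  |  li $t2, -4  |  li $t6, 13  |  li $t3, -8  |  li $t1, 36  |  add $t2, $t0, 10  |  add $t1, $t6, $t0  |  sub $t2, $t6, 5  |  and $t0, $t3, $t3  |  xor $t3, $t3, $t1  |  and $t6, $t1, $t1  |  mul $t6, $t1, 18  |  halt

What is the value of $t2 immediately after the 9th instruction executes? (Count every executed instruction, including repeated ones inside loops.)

8

li $t0, 1 → $t0=1
li $t2, -4 → $t2=-4
li $t6, 13 → $t6=13
li $t3, -8 → $t3=-8
li $t1, 36 → $t1=36
add $t2, $t0, 10 → $t2=1+10=11
add $t1, $t6, $t0 → $t1=13+1=14
sub $t2, $t6, 5 → $t2=13-5=8
and $t0, $t3, $t3 → $t0=(-8)&(-8)=-8
After step 9: $t2 = 8.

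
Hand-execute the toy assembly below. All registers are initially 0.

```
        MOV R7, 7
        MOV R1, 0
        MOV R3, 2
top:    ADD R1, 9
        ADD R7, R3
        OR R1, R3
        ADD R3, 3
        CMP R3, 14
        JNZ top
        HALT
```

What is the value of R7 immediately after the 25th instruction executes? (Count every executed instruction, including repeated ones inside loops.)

MOV R7, 7 → R7=7
MOV R1, 0 → R1=0
MOV R3, 2 → R3=2
ADD R1, 9 → R1=0+9=9
ADD R7, R3 → R7=7+2=9
OR R1, R3 → R1=9|2=11
ADD R3, 3 → R3=2+3=5
CMP R3, 14  (cmp 5,14)
JNZ top: taken
ADD R1, 9 → R1=11+9=20
ADD R7, R3 → R7=9+5=14
OR R1, R3 → R1=20|5=21
ADD R3, 3 → R3=5+3=8
CMP R3, 14  (cmp 8,14)
JNZ top: taken
ADD R1, 9 → R1=21+9=30
ADD R7, R3 → R7=14+8=22
OR R1, R3 → R1=30|8=30
ADD R3, 3 → R3=8+3=11
CMP R3, 14  (cmp 11,14)
JNZ top: taken
ADD R1, 9 → R1=30+9=39
ADD R7, R3 → R7=22+11=33
OR R1, R3 → R1=39|11=47
ADD R3, 3 → R3=11+3=14
After step 25: R7 = 33.

33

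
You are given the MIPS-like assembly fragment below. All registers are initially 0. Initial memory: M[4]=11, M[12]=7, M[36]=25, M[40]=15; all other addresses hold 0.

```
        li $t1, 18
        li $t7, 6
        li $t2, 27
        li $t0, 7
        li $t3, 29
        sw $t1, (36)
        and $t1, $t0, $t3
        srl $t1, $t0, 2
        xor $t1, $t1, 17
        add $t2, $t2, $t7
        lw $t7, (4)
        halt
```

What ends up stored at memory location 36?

18

li $t1, 18 → $t1=18
li $t7, 6 → $t7=6
li $t2, 27 → $t2=27
li $t0, 7 → $t0=7
li $t3, 29 → $t3=29
sw $t1, (36) → M[36]=18
and $t1, $t0, $t3 → $t1=7&29=5
srl $t1, $t0, 2 → $t1=7>>2=1
xor $t1, $t1, 17 → $t1=1^17=16
add $t2, $t2, $t7 → $t2=27+6=33
lw $t7, (4) → $t7=M[4]=11
halt.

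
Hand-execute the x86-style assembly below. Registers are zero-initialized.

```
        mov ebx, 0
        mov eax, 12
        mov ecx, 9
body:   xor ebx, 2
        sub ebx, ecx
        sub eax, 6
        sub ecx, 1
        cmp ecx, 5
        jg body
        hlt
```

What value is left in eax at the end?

ebx=0
eax=12
ecx=9
ebx=0^2=2
ebx=2-9=-7
eax=12-6=6
ecx=9-1=8
cmp ecx, 5  (cmp 8,5)
jg body: taken
ebx=(-7)^2=-5
ebx=(-5)-8=-13
eax=6-6=0
ecx=8-1=7
cmp ecx, 5  (cmp 7,5)
jg body: taken
ebx=(-13)^2=-15
ebx=(-15)-7=-22
eax=0-6=-6
ecx=7-1=6
cmp ecx, 5  (cmp 6,5)
jg body: taken
ebx=(-22)^2=-24
ebx=(-24)-6=-30
eax=(-6)-6=-12
ecx=6-1=5
cmp ecx, 5  (cmp 5,5)
jg body: not taken
halt.

-12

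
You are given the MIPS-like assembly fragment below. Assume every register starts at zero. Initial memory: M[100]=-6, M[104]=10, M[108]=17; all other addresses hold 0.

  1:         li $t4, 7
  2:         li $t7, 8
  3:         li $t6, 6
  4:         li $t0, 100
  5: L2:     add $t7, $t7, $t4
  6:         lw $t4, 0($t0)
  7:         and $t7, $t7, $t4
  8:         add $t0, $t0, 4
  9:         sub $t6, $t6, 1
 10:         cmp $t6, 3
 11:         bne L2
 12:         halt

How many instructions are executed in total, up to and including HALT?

26

after li $t4, 7: $t4=7
after li $t7, 8: $t7=8
after li $t6, 6: $t6=6
after li $t0, 100: $t0=100
after add $t7, $t7, $t4: $t7=8+7=15
after lw $t4, 0($t0): $t4=M[100]=-6
after and $t7, $t7, $t4: $t7=15&(-6)=10
after add $t0, $t0, 4: $t0=100+4=104
after sub $t6, $t6, 1: $t6=6-1=5
cmp $t6, 3  (cmp 5,3)
bne L2: taken
after add $t7, $t7, $t4: $t7=10+(-6)=4
after lw $t4, 0($t0): $t4=M[104]=10
after and $t7, $t7, $t4: $t7=4&10=0
after add $t0, $t0, 4: $t0=104+4=108
after sub $t6, $t6, 1: $t6=5-1=4
cmp $t6, 3  (cmp 4,3)
bne L2: taken
after add $t7, $t7, $t4: $t7=0+10=10
after lw $t4, 0($t0): $t4=M[108]=17
after and $t7, $t7, $t4: $t7=10&17=0
after add $t0, $t0, 4: $t0=108+4=112
after sub $t6, $t6, 1: $t6=4-1=3
cmp $t6, 3  (cmp 3,3)
bne L2: not taken
halt.
Total executed instructions: 26.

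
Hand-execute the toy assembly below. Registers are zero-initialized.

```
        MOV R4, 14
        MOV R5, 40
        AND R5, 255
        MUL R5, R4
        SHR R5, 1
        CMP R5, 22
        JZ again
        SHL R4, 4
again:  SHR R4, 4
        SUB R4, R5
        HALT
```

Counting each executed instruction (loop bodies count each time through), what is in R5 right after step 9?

280

MOV R4, 14 → R4=14
MOV R5, 40 → R5=40
AND R5, 255 → R5=40&255=40
MUL R5, R4 → R5=40*14=560
SHR R5, 1 → R5=560>>1=280
CMP R5, 22  (cmp 280,22)
JZ again: not taken
SHL R4, 4 → R4=14<<4=224
SHR R4, 4 → R4=224>>4=14
After step 9: R5 = 280.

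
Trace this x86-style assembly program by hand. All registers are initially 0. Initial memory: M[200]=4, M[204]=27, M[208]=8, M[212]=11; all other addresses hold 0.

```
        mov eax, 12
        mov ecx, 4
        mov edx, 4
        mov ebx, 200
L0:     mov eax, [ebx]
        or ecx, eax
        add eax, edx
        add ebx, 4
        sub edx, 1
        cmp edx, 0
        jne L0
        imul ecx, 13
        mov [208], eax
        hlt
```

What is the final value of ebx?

eax=12
ecx=4
edx=4
ebx=200
eax=M[200]=4
ecx=4|4=4
eax=4+4=8
ebx=200+4=204
edx=4-1=3
cmp edx, 0  (cmp 3,0)
jne L0: taken
eax=M[204]=27
ecx=4|27=31
eax=27+3=30
ebx=204+4=208
edx=3-1=2
cmp edx, 0  (cmp 2,0)
jne L0: taken
eax=M[208]=8
ecx=31|8=31
eax=8+2=10
ebx=208+4=212
edx=2-1=1
cmp edx, 0  (cmp 1,0)
jne L0: taken
eax=M[212]=11
ecx=31|11=31
eax=11+1=12
ebx=212+4=216
edx=1-1=0
cmp edx, 0  (cmp 0,0)
jne L0: not taken
ecx=31*13=403
mov [208], eax → M[208]=12
halt.

216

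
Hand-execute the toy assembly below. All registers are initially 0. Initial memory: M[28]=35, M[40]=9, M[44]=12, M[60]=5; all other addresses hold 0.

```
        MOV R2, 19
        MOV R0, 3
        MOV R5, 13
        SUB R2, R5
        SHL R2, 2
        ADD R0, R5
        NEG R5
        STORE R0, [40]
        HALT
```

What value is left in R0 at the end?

16

after MOV R2, 19: R2=19
after MOV R0, 3: R0=3
after MOV R5, 13: R5=13
after SUB R2, R5: R2=19-13=6
after SHL R2, 2: R2=6<<2=24
after ADD R0, R5: R0=3+13=16
after NEG R5: R5=-(13)=-13
STORE R0, [40] → M[40]=16
halt.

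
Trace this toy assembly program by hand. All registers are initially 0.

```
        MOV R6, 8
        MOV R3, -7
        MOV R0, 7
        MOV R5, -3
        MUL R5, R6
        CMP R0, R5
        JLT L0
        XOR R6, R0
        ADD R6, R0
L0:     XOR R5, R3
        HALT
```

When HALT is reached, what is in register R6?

22

after MOV R6, 8: R6=8
after MOV R3, -7: R3=-7
after MOV R0, 7: R0=7
after MOV R5, -3: R5=-3
after MUL R5, R6: R5=(-3)*8=-24
CMP R0, R5  (cmp 7,-24)
JLT L0: not taken
after XOR R6, R0: R6=8^7=15
after ADD R6, R0: R6=15+7=22
after XOR R5, R3: R5=(-24)^(-7)=17
halt.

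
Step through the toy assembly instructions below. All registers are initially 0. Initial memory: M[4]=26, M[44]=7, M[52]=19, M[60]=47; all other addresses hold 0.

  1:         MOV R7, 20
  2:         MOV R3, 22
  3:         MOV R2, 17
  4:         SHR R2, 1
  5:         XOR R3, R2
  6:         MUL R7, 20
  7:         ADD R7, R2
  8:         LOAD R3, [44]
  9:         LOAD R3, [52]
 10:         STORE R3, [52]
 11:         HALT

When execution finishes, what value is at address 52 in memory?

19

MOV R7, 20 → R7=20
MOV R3, 22 → R3=22
MOV R2, 17 → R2=17
SHR R2, 1 → R2=17>>1=8
XOR R3, R2 → R3=22^8=30
MUL R7, 20 → R7=20*20=400
ADD R7, R2 → R7=400+8=408
LOAD R3, [44] → R3=M[44]=7
LOAD R3, [52] → R3=M[52]=19
STORE R3, [52] → M[52]=19
halt.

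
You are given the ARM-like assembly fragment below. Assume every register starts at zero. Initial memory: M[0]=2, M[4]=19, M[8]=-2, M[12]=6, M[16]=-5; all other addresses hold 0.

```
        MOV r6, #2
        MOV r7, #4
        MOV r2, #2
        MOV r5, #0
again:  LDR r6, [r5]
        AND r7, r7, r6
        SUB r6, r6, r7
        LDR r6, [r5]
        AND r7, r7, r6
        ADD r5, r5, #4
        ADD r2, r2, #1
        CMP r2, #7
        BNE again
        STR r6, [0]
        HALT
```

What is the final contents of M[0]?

-5

r6=2
r7=4
r2=2
r5=0
r6=M[0]=2
r7=4&2=0
r6=2-0=2
r6=M[0]=2
r7=0&2=0
r5=0+4=4
r2=2+1=3
CMP r2, #7  (cmp 3,7)
BNE again: taken
r6=M[4]=19
r7=0&19=0
r6=19-0=19
r6=M[4]=19
r7=0&19=0
r5=4+4=8
r2=3+1=4
CMP r2, #7  (cmp 4,7)
BNE again: taken
r6=M[8]=-2
r7=0&(-2)=0
r6=(-2)-0=-2
r6=M[8]=-2
r7=0&(-2)=0
r5=8+4=12
r2=4+1=5
CMP r2, #7  (cmp 5,7)
BNE again: taken
r6=M[12]=6
r7=0&6=0
r6=6-0=6
r6=M[12]=6
r7=0&6=0
r5=12+4=16
r2=5+1=6
CMP r2, #7  (cmp 6,7)
BNE again: taken
r6=M[16]=-5
r7=0&(-5)=0
r6=(-5)-0=-5
r6=M[16]=-5
r7=0&(-5)=0
r5=16+4=20
r2=6+1=7
CMP r2, #7  (cmp 7,7)
BNE again: not taken
STR r6, [0] → M[0]=-5
halt.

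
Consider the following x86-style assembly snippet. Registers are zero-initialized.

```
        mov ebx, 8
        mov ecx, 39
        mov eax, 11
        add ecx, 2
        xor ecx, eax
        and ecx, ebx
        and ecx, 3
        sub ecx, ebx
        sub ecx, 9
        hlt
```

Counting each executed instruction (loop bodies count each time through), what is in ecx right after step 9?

mov ebx, 8 → ebx=8
mov ecx, 39 → ecx=39
mov eax, 11 → eax=11
add ecx, 2 → ecx=39+2=41
xor ecx, eax → ecx=41^11=34
and ecx, ebx → ecx=34&8=0
and ecx, 3 → ecx=0&3=0
sub ecx, ebx → ecx=0-8=-8
sub ecx, 9 → ecx=(-8)-9=-17
After step 9: ecx = -17.

-17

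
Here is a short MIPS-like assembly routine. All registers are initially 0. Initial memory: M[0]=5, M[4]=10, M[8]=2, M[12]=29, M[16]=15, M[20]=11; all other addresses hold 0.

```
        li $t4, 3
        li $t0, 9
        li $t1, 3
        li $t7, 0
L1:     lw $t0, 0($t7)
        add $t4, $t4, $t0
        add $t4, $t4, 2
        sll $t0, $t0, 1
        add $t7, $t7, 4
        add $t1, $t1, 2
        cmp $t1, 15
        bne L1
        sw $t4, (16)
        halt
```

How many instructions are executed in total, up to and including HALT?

54

$t4=3
$t0=9
$t1=3
$t7=0
$t0=M[0]=5
$t4=3+5=8
$t4=8+2=10
$t0=5<<1=10
$t7=0+4=4
$t1=3+2=5
cmp $t1, 15  (cmp 5,15)
bne L1: taken
$t0=M[4]=10
$t4=10+10=20
$t4=20+2=22
$t0=10<<1=20
$t7=4+4=8
$t1=5+2=7
cmp $t1, 15  (cmp 7,15)
bne L1: taken
$t0=M[8]=2
$t4=22+2=24
$t4=24+2=26
$t0=2<<1=4
$t7=8+4=12
$t1=7+2=9
cmp $t1, 15  (cmp 9,15)
bne L1: taken
$t0=M[12]=29
$t4=26+29=55
$t4=55+2=57
$t0=29<<1=58
$t7=12+4=16
$t1=9+2=11
cmp $t1, 15  (cmp 11,15)
bne L1: taken
$t0=M[16]=15
$t4=57+15=72
$t4=72+2=74
$t0=15<<1=30
$t7=16+4=20
$t1=11+2=13
cmp $t1, 15  (cmp 13,15)
bne L1: taken
$t0=M[20]=11
$t4=74+11=85
$t4=85+2=87
$t0=11<<1=22
$t7=20+4=24
$t1=13+2=15
cmp $t1, 15  (cmp 15,15)
bne L1: not taken
sw $t4, (16) → M[16]=87
halt.
Total executed instructions: 54.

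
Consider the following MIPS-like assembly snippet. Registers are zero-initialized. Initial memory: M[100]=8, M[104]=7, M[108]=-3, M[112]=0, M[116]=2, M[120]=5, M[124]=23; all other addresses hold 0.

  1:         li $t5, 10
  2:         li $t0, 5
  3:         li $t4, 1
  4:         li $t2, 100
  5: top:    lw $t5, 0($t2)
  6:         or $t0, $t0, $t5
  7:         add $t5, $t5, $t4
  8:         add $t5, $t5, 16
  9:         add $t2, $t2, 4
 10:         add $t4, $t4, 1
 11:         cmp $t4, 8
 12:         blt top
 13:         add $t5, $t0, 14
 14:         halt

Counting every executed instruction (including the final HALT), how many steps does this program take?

$t5=10
$t0=5
$t4=1
$t2=100
$t5=M[100]=8
$t0=5|8=13
$t5=8+1=9
$t5=9+16=25
$t2=100+4=104
$t4=1+1=2
cmp $t4, 8  (cmp 2,8)
blt top: taken
$t5=M[104]=7
$t0=13|7=15
$t5=7+2=9
$t5=9+16=25
$t2=104+4=108
$t4=2+1=3
cmp $t4, 8  (cmp 3,8)
blt top: taken
$t5=M[108]=-3
$t0=15|(-3)=-1
$t5=(-3)+3=0
$t5=0+16=16
$t2=108+4=112
$t4=3+1=4
cmp $t4, 8  (cmp 4,8)
blt top: taken
$t5=M[112]=0
$t0=(-1)|0=-1
$t5=0+4=4
$t5=4+16=20
$t2=112+4=116
$t4=4+1=5
cmp $t4, 8  (cmp 5,8)
blt top: taken
$t5=M[116]=2
$t0=(-1)|2=-1
$t5=2+5=7
$t5=7+16=23
$t2=116+4=120
$t4=5+1=6
cmp $t4, 8  (cmp 6,8)
blt top: taken
$t5=M[120]=5
$t0=(-1)|5=-1
$t5=5+6=11
$t5=11+16=27
$t2=120+4=124
$t4=6+1=7
cmp $t4, 8  (cmp 7,8)
blt top: taken
$t5=M[124]=23
$t0=(-1)|23=-1
$t5=23+7=30
$t5=30+16=46
$t2=124+4=128
$t4=7+1=8
cmp $t4, 8  (cmp 8,8)
blt top: not taken
$t5=(-1)+14=13
halt.
Total executed instructions: 62.

62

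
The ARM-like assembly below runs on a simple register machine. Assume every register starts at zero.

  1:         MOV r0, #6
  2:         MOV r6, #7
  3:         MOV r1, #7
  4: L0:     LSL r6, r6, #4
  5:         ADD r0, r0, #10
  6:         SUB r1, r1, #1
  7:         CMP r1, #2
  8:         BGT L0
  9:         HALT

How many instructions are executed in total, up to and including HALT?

MOV r0, #6 → r0=6
MOV r6, #7 → r6=7
MOV r1, #7 → r1=7
LSL r6, r6, #4 → r6=7<<4=112
ADD r0, r0, #10 → r0=6+10=16
SUB r1, r1, #1 → r1=7-1=6
CMP r1, #2  (cmp 6,2)
BGT L0: taken
LSL r6, r6, #4 → r6=112<<4=1792
ADD r0, r0, #10 → r0=16+10=26
SUB r1, r1, #1 → r1=6-1=5
CMP r1, #2  (cmp 5,2)
BGT L0: taken
LSL r6, r6, #4 → r6=1792<<4=28672
ADD r0, r0, #10 → r0=26+10=36
SUB r1, r1, #1 → r1=5-1=4
CMP r1, #2  (cmp 4,2)
BGT L0: taken
LSL r6, r6, #4 → r6=28672<<4=458752
ADD r0, r0, #10 → r0=36+10=46
SUB r1, r1, #1 → r1=4-1=3
CMP r1, #2  (cmp 3,2)
BGT L0: taken
LSL r6, r6, #4 → r6=458752<<4=7340032
ADD r0, r0, #10 → r0=46+10=56
SUB r1, r1, #1 → r1=3-1=2
CMP r1, #2  (cmp 2,2)
BGT L0: not taken
halt.
Total executed instructions: 29.

29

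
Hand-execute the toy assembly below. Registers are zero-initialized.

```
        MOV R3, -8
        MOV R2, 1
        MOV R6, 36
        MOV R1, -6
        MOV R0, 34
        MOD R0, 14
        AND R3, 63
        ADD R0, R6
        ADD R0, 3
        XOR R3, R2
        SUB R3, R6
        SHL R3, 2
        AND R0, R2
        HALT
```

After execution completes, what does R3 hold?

84

R3=-8
R2=1
R6=36
R1=-6
R0=34
R0=34%14=6
R3=(-8)&63=56
R0=6+36=42
R0=42+3=45
R3=56^1=57
R3=57-36=21
R3=21<<2=84
R0=45&1=1
halt.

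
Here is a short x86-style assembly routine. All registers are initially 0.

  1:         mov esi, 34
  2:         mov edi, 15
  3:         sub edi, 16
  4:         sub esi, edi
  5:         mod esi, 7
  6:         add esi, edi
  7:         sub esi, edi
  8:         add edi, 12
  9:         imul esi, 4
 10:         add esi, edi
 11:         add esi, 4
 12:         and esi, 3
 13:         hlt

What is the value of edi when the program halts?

after mov esi, 34: esi=34
after mov edi, 15: edi=15
after sub edi, 16: edi=15-16=-1
after sub esi, edi: esi=34-(-1)=35
after mod esi, 7: esi=35%7=0
after add esi, edi: esi=0+(-1)=-1
after sub esi, edi: esi=(-1)-(-1)=0
after add edi, 12: edi=(-1)+12=11
after imul esi, 4: esi=0*4=0
after add esi, edi: esi=0+11=11
after add esi, 4: esi=11+4=15
after and esi, 3: esi=15&3=3
halt.

11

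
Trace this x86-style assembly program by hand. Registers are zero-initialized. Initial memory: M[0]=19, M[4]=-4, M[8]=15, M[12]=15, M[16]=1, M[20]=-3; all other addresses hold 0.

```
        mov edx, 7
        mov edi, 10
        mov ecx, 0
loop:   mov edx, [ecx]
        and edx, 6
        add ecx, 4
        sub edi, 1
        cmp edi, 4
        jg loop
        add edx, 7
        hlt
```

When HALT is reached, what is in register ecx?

24

after mov edx, 7: edx=7
after mov edi, 10: edi=10
after mov ecx, 0: ecx=0
after mov edx, [ecx]: edx=M[0]=19
after and edx, 6: edx=19&6=2
after add ecx, 4: ecx=0+4=4
after sub edi, 1: edi=10-1=9
cmp edi, 4  (cmp 9,4)
jg loop: taken
after mov edx, [ecx]: edx=M[4]=-4
after and edx, 6: edx=(-4)&6=4
after add ecx, 4: ecx=4+4=8
after sub edi, 1: edi=9-1=8
cmp edi, 4  (cmp 8,4)
jg loop: taken
after mov edx, [ecx]: edx=M[8]=15
after and edx, 6: edx=15&6=6
after add ecx, 4: ecx=8+4=12
after sub edi, 1: edi=8-1=7
cmp edi, 4  (cmp 7,4)
jg loop: taken
after mov edx, [ecx]: edx=M[12]=15
after and edx, 6: edx=15&6=6
after add ecx, 4: ecx=12+4=16
after sub edi, 1: edi=7-1=6
cmp edi, 4  (cmp 6,4)
jg loop: taken
after mov edx, [ecx]: edx=M[16]=1
after and edx, 6: edx=1&6=0
after add ecx, 4: ecx=16+4=20
after sub edi, 1: edi=6-1=5
cmp edi, 4  (cmp 5,4)
jg loop: taken
after mov edx, [ecx]: edx=M[20]=-3
after and edx, 6: edx=(-3)&6=4
after add ecx, 4: ecx=20+4=24
after sub edi, 1: edi=5-1=4
cmp edi, 4  (cmp 4,4)
jg loop: not taken
after add edx, 7: edx=4+7=11
halt.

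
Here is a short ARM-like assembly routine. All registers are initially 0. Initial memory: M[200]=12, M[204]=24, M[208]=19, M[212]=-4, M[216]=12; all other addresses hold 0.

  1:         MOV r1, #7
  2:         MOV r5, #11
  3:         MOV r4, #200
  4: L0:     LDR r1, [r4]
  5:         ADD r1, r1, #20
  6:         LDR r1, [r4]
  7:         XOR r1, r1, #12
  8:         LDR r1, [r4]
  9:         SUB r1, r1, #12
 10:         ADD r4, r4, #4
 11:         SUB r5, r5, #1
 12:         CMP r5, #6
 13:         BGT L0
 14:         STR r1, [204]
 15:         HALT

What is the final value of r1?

0

r1=7
r5=11
r4=200
r1=M[200]=12
r1=12+20=32
r1=M[200]=12
r1=12^12=0
r1=M[200]=12
r1=12-12=0
r4=200+4=204
r5=11-1=10
CMP r5, #6  (cmp 10,6)
BGT L0: taken
r1=M[204]=24
r1=24+20=44
r1=M[204]=24
r1=24^12=20
r1=M[204]=24
r1=24-12=12
r4=204+4=208
r5=10-1=9
CMP r5, #6  (cmp 9,6)
BGT L0: taken
r1=M[208]=19
r1=19+20=39
r1=M[208]=19
r1=19^12=31
r1=M[208]=19
r1=19-12=7
r4=208+4=212
r5=9-1=8
CMP r5, #6  (cmp 8,6)
BGT L0: taken
r1=M[212]=-4
r1=(-4)+20=16
r1=M[212]=-4
r1=(-4)^12=-16
r1=M[212]=-4
r1=(-4)-12=-16
r4=212+4=216
r5=8-1=7
CMP r5, #6  (cmp 7,6)
BGT L0: taken
r1=M[216]=12
r1=12+20=32
r1=M[216]=12
r1=12^12=0
r1=M[216]=12
r1=12-12=0
r4=216+4=220
r5=7-1=6
CMP r5, #6  (cmp 6,6)
BGT L0: not taken
STR r1, [204] → M[204]=0
halt.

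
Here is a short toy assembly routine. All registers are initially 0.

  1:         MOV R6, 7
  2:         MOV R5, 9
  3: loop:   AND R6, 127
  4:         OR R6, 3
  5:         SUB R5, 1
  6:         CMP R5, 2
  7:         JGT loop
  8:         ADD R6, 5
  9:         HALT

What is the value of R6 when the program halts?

12

after MOV R6, 7: R6=7
after MOV R5, 9: R5=9
after AND R6, 127: R6=7&127=7
after OR R6, 3: R6=7|3=7
after SUB R5, 1: R5=9-1=8
CMP R5, 2  (cmp 8,2)
JGT loop: taken
after AND R6, 127: R6=7&127=7
after OR R6, 3: R6=7|3=7
after SUB R5, 1: R5=8-1=7
CMP R5, 2  (cmp 7,2)
JGT loop: taken
after AND R6, 127: R6=7&127=7
after OR R6, 3: R6=7|3=7
after SUB R5, 1: R5=7-1=6
CMP R5, 2  (cmp 6,2)
JGT loop: taken
after AND R6, 127: R6=7&127=7
after OR R6, 3: R6=7|3=7
after SUB R5, 1: R5=6-1=5
CMP R5, 2  (cmp 5,2)
JGT loop: taken
after AND R6, 127: R6=7&127=7
after OR R6, 3: R6=7|3=7
after SUB R5, 1: R5=5-1=4
CMP R5, 2  (cmp 4,2)
JGT loop: taken
after AND R6, 127: R6=7&127=7
after OR R6, 3: R6=7|3=7
after SUB R5, 1: R5=4-1=3
CMP R5, 2  (cmp 3,2)
JGT loop: taken
after AND R6, 127: R6=7&127=7
after OR R6, 3: R6=7|3=7
after SUB R5, 1: R5=3-1=2
CMP R5, 2  (cmp 2,2)
JGT loop: not taken
after ADD R6, 5: R6=7+5=12
halt.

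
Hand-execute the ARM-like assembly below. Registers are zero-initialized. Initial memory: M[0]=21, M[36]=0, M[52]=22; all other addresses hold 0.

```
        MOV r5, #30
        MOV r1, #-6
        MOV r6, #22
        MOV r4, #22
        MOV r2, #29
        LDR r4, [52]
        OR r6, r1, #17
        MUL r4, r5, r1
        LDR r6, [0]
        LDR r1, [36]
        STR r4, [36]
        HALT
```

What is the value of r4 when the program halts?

-180

MOV r5, #30 → r5=30
MOV r1, #-6 → r1=-6
MOV r6, #22 → r6=22
MOV r4, #22 → r4=22
MOV r2, #29 → r2=29
LDR r4, [52] → r4=M[52]=22
OR r6, r1, #17 → r6=(-6)|17=-5
MUL r4, r5, r1 → r4=30*(-6)=-180
LDR r6, [0] → r6=M[0]=21
LDR r1, [36] → r1=M[36]=0
STR r4, [36] → M[36]=-180
halt.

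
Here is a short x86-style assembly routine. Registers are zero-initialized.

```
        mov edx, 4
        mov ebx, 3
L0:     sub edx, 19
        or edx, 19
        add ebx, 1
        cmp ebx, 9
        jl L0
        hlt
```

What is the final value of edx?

after mov edx, 4: edx=4
after mov ebx, 3: ebx=3
after sub edx, 19: edx=4-19=-15
after or edx, 19: edx=(-15)|19=-13
after add ebx, 1: ebx=3+1=4
cmp ebx, 9  (cmp 4,9)
jl L0: taken
after sub edx, 19: edx=(-13)-19=-32
after or edx, 19: edx=(-32)|19=-13
after add ebx, 1: ebx=4+1=5
cmp ebx, 9  (cmp 5,9)
jl L0: taken
after sub edx, 19: edx=(-13)-19=-32
after or edx, 19: edx=(-32)|19=-13
after add ebx, 1: ebx=5+1=6
cmp ebx, 9  (cmp 6,9)
jl L0: taken
after sub edx, 19: edx=(-13)-19=-32
after or edx, 19: edx=(-32)|19=-13
after add ebx, 1: ebx=6+1=7
cmp ebx, 9  (cmp 7,9)
jl L0: taken
after sub edx, 19: edx=(-13)-19=-32
after or edx, 19: edx=(-32)|19=-13
after add ebx, 1: ebx=7+1=8
cmp ebx, 9  (cmp 8,9)
jl L0: taken
after sub edx, 19: edx=(-13)-19=-32
after or edx, 19: edx=(-32)|19=-13
after add ebx, 1: ebx=8+1=9
cmp ebx, 9  (cmp 9,9)
jl L0: not taken
halt.

-13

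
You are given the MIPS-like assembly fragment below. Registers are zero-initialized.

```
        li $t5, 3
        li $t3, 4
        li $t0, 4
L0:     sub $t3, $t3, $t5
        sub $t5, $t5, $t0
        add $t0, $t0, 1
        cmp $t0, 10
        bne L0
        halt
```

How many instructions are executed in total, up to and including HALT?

after li $t5, 3: $t5=3
after li $t3, 4: $t3=4
after li $t0, 4: $t0=4
after sub $t3, $t3, $t5: $t3=4-3=1
after sub $t5, $t5, $t0: $t5=3-4=-1
after add $t0, $t0, 1: $t0=4+1=5
cmp $t0, 10  (cmp 5,10)
bne L0: taken
after sub $t3, $t3, $t5: $t3=1-(-1)=2
after sub $t5, $t5, $t0: $t5=(-1)-5=-6
after add $t0, $t0, 1: $t0=5+1=6
cmp $t0, 10  (cmp 6,10)
bne L0: taken
after sub $t3, $t3, $t5: $t3=2-(-6)=8
after sub $t5, $t5, $t0: $t5=(-6)-6=-12
after add $t0, $t0, 1: $t0=6+1=7
cmp $t0, 10  (cmp 7,10)
bne L0: taken
after sub $t3, $t3, $t5: $t3=8-(-12)=20
after sub $t5, $t5, $t0: $t5=(-12)-7=-19
after add $t0, $t0, 1: $t0=7+1=8
cmp $t0, 10  (cmp 8,10)
bne L0: taken
after sub $t3, $t3, $t5: $t3=20-(-19)=39
after sub $t5, $t5, $t0: $t5=(-19)-8=-27
after add $t0, $t0, 1: $t0=8+1=9
cmp $t0, 10  (cmp 9,10)
bne L0: taken
after sub $t3, $t3, $t5: $t3=39-(-27)=66
after sub $t5, $t5, $t0: $t5=(-27)-9=-36
after add $t0, $t0, 1: $t0=9+1=10
cmp $t0, 10  (cmp 10,10)
bne L0: not taken
halt.
Total executed instructions: 34.

34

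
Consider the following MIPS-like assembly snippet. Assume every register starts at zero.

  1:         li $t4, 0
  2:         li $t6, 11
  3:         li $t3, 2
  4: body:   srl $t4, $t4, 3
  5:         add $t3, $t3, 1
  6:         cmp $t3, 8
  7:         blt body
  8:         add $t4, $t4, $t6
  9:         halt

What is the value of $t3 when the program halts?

8

after li $t4, 0: $t4=0
after li $t6, 11: $t6=11
after li $t3, 2: $t3=2
after srl $t4, $t4, 3: $t4=0>>3=0
after add $t3, $t3, 1: $t3=2+1=3
cmp $t3, 8  (cmp 3,8)
blt body: taken
after srl $t4, $t4, 3: $t4=0>>3=0
after add $t3, $t3, 1: $t3=3+1=4
cmp $t3, 8  (cmp 4,8)
blt body: taken
after srl $t4, $t4, 3: $t4=0>>3=0
after add $t3, $t3, 1: $t3=4+1=5
cmp $t3, 8  (cmp 5,8)
blt body: taken
after srl $t4, $t4, 3: $t4=0>>3=0
after add $t3, $t3, 1: $t3=5+1=6
cmp $t3, 8  (cmp 6,8)
blt body: taken
after srl $t4, $t4, 3: $t4=0>>3=0
after add $t3, $t3, 1: $t3=6+1=7
cmp $t3, 8  (cmp 7,8)
blt body: taken
after srl $t4, $t4, 3: $t4=0>>3=0
after add $t3, $t3, 1: $t3=7+1=8
cmp $t3, 8  (cmp 8,8)
blt body: not taken
after add $t4, $t4, $t6: $t4=0+11=11
halt.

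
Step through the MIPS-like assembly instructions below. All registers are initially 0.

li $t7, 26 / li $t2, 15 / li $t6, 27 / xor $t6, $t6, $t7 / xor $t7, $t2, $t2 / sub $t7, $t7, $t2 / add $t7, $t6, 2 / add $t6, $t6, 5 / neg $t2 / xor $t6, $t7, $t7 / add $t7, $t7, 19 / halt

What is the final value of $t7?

after li $t7, 26: $t7=26
after li $t2, 15: $t2=15
after li $t6, 27: $t6=27
after xor $t6, $t6, $t7: $t6=27^26=1
after xor $t7, $t2, $t2: $t7=15^15=0
after sub $t7, $t7, $t2: $t7=0-15=-15
after add $t7, $t6, 2: $t7=1+2=3
after add $t6, $t6, 5: $t6=1+5=6
after neg $t2: $t2=-(15)=-15
after xor $t6, $t7, $t7: $t6=3^3=0
after add $t7, $t7, 19: $t7=3+19=22
halt.

22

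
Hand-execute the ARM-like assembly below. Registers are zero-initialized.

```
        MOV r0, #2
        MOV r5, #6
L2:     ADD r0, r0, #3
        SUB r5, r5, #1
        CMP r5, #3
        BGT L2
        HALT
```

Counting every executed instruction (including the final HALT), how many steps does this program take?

r0=2
r5=6
r0=2+3=5
r5=6-1=5
CMP r5, #3  (cmp 5,3)
BGT L2: taken
r0=5+3=8
r5=5-1=4
CMP r5, #3  (cmp 4,3)
BGT L2: taken
r0=8+3=11
r5=4-1=3
CMP r5, #3  (cmp 3,3)
BGT L2: not taken
halt.
Total executed instructions: 15.

15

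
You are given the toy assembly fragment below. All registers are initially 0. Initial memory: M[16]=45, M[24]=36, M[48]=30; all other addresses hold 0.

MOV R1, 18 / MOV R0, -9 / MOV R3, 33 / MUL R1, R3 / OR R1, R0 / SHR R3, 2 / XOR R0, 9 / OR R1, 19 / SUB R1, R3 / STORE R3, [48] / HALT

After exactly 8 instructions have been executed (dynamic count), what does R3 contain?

8

MOV R1, 18 → R1=18
MOV R0, -9 → R0=-9
MOV R3, 33 → R3=33
MUL R1, R3 → R1=18*33=594
OR R1, R0 → R1=594|(-9)=-9
SHR R3, 2 → R3=33>>2=8
XOR R0, 9 → R0=(-9)^9=-2
OR R1, 19 → R1=(-9)|19=-9
After step 8: R3 = 8.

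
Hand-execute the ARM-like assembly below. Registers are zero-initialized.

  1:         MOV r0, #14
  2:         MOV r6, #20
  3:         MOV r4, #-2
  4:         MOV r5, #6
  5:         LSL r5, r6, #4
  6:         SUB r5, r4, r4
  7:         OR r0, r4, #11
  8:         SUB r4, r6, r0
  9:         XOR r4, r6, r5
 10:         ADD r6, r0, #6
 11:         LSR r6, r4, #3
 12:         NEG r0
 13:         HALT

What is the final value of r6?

2

MOV r0, #14 → r0=14
MOV r6, #20 → r6=20
MOV r4, #-2 → r4=-2
MOV r5, #6 → r5=6
LSL r5, r6, #4 → r5=20<<4=320
SUB r5, r4, r4 → r5=(-2)-(-2)=0
OR r0, r4, #11 → r0=(-2)|11=-1
SUB r4, r6, r0 → r4=20-(-1)=21
XOR r4, r6, r5 → r4=20^0=20
ADD r6, r0, #6 → r6=(-1)+6=5
LSR r6, r4, #3 → r6=20>>3=2
NEG r0 → r0=-(-1)=1
halt.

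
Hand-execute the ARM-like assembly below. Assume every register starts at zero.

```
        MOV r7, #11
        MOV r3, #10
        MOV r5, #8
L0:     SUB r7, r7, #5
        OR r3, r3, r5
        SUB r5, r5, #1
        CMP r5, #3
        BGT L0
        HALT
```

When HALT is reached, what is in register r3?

after MOV r7, #11: r7=11
after MOV r3, #10: r3=10
after MOV r5, #8: r5=8
after SUB r7, r7, #5: r7=11-5=6
after OR r3, r3, r5: r3=10|8=10
after SUB r5, r5, #1: r5=8-1=7
CMP r5, #3  (cmp 7,3)
BGT L0: taken
after SUB r7, r7, #5: r7=6-5=1
after OR r3, r3, r5: r3=10|7=15
after SUB r5, r5, #1: r5=7-1=6
CMP r5, #3  (cmp 6,3)
BGT L0: taken
after SUB r7, r7, #5: r7=1-5=-4
after OR r3, r3, r5: r3=15|6=15
after SUB r5, r5, #1: r5=6-1=5
CMP r5, #3  (cmp 5,3)
BGT L0: taken
after SUB r7, r7, #5: r7=(-4)-5=-9
after OR r3, r3, r5: r3=15|5=15
after SUB r5, r5, #1: r5=5-1=4
CMP r5, #3  (cmp 4,3)
BGT L0: taken
after SUB r7, r7, #5: r7=(-9)-5=-14
after OR r3, r3, r5: r3=15|4=15
after SUB r5, r5, #1: r5=4-1=3
CMP r5, #3  (cmp 3,3)
BGT L0: not taken
halt.

15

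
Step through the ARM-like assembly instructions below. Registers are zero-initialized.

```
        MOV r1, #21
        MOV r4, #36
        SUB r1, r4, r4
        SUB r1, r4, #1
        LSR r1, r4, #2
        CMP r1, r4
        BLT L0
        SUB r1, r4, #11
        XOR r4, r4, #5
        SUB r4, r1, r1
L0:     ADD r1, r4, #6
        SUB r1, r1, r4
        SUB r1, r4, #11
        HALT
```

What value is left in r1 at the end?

after MOV r1, #21: r1=21
after MOV r4, #36: r4=36
after SUB r1, r4, r4: r1=36-36=0
after SUB r1, r4, #1: r1=36-1=35
after LSR r1, r4, #2: r1=36>>2=9
CMP r1, r4  (cmp 9,36)
BLT L0: taken
after ADD r1, r4, #6: r1=36+6=42
after SUB r1, r1, r4: r1=42-36=6
after SUB r1, r4, #11: r1=36-11=25
halt.

25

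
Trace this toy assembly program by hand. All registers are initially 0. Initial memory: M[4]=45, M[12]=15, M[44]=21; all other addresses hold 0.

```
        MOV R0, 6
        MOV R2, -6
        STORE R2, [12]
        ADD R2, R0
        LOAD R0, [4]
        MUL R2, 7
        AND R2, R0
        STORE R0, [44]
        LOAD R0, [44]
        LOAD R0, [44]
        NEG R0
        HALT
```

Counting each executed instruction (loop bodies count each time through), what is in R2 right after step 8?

0

after MOV R0, 6: R0=6
after MOV R2, -6: R2=-6
STORE R2, [12] → M[12]=-6
after ADD R2, R0: R2=(-6)+6=0
after LOAD R0, [4]: R0=M[4]=45
after MUL R2, 7: R2=0*7=0
after AND R2, R0: R2=0&45=0
STORE R0, [44] → M[44]=45
After step 8: R2 = 0.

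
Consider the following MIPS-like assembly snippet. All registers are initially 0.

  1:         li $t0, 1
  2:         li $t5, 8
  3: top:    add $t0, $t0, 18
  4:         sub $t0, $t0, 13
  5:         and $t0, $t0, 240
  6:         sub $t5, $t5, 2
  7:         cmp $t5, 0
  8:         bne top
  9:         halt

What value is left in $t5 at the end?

$t0=1
$t5=8
$t0=1+18=19
$t0=19-13=6
$t0=6&240=0
$t5=8-2=6
cmp $t5, 0  (cmp 6,0)
bne top: taken
$t0=0+18=18
$t0=18-13=5
$t0=5&240=0
$t5=6-2=4
cmp $t5, 0  (cmp 4,0)
bne top: taken
$t0=0+18=18
$t0=18-13=5
$t0=5&240=0
$t5=4-2=2
cmp $t5, 0  (cmp 2,0)
bne top: taken
$t0=0+18=18
$t0=18-13=5
$t0=5&240=0
$t5=2-2=0
cmp $t5, 0  (cmp 0,0)
bne top: not taken
halt.

0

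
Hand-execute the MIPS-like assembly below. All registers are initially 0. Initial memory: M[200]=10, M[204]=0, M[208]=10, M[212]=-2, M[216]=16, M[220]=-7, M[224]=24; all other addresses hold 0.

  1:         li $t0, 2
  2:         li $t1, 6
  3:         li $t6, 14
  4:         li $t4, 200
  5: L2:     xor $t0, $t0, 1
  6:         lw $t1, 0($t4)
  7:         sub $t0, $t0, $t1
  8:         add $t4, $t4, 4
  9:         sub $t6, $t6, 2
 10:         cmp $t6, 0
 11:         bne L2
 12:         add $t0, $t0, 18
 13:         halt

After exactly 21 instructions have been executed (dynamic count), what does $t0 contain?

-17

after li $t0, 2: $t0=2
after li $t1, 6: $t1=6
after li $t6, 14: $t6=14
after li $t4, 200: $t4=200
after xor $t0, $t0, 1: $t0=2^1=3
after lw $t1, 0($t4): $t1=M[200]=10
after sub $t0, $t0, $t1: $t0=3-10=-7
after add $t4, $t4, 4: $t4=200+4=204
after sub $t6, $t6, 2: $t6=14-2=12
cmp $t6, 0  (cmp 12,0)
bne L2: taken
after xor $t0, $t0, 1: $t0=(-7)^1=-8
after lw $t1, 0($t4): $t1=M[204]=0
after sub $t0, $t0, $t1: $t0=(-8)-0=-8
after add $t4, $t4, 4: $t4=204+4=208
after sub $t6, $t6, 2: $t6=12-2=10
cmp $t6, 0  (cmp 10,0)
bne L2: taken
after xor $t0, $t0, 1: $t0=(-8)^1=-7
after lw $t1, 0($t4): $t1=M[208]=10
after sub $t0, $t0, $t1: $t0=(-7)-10=-17
After step 21: $t0 = -17.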